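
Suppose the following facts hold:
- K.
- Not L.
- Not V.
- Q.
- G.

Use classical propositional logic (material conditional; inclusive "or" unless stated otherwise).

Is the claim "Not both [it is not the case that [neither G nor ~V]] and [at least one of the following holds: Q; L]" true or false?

false

Formalization: ~(G nor ~V) nand (Q | L)

~V = ~F = T
G nor ~V = T nor T = F
~(G nor ~V) = ~F = T
Q | L = T | F = T
~(G nor ~V) nand (Q | L) = T nand T = F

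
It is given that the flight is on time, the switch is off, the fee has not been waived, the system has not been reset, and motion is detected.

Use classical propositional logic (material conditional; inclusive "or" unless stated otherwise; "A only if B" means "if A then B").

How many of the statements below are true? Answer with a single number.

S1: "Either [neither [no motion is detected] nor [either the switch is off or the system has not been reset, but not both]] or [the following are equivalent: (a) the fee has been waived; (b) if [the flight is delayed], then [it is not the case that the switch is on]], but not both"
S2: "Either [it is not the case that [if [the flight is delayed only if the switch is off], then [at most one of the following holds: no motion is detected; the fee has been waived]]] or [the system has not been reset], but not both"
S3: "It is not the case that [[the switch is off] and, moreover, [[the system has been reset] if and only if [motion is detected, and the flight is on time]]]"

3

Let W = "motion is detected" (True), U = "the switch is on" (False), S = "the system has been reset" (False), G = "the fee has been waived" (False), P = "the flight is delayed" (False).

S1: Formalization: (not W nor (not U xor not S)) xor (G iff (P -> not U))

not W = not True = False
not U = not False = True
not S = not False = True
not U xor not S = True xor True = False
not W nor (not U xor not S) = False nor False = True
not U = not False = True
P -> not U = False -> True = True
G iff (P -> not U) = False iff True = False
(not W nor (not U xor not S)) xor (G iff (P -> not U)) = True xor False = True
So S1 is true.

S2: In symbols: not ((P -> not U) -> (not W nand G)) xor not S

not U = not False = True
P -> not U = False -> True = True
not W = not True = False
not W nand G = False nand False = True
(P -> not U) -> (not W nand G) = True -> True = True
not ((P -> not U) -> (not W nand G)) = not True = False
not S = not False = True
not ((P -> not U) -> (not W nand G)) xor not S = False xor True = True
So S2 is true.

S3: Parsed as not (not U and (S iff (W and not P)))

not U = not False = True
not P = not False = True
W and not P = True and True = True
S iff (W and not P) = False iff True = False
not U and (S iff (W and not P)) = True and False = False
not (not U and (S iff (W and not P))) = not False = True
Thus S3 is true.

True statements: 3.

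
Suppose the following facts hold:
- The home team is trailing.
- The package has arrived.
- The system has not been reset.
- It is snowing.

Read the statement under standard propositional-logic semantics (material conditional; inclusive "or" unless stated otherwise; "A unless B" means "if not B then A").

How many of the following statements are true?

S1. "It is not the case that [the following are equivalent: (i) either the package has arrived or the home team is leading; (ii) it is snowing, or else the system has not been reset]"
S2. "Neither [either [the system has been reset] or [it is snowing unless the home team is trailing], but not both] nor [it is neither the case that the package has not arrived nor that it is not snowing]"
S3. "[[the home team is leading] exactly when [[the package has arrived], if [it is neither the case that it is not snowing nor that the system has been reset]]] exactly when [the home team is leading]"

Let Q = "the package has arrived" (T), P = "the home team is leading" (F), S = "it is snowing" (T), R = "the system has been reset" (F).

S1: Formalization: ¬((Q ∨ P) ↔ (S ∨ ¬R))

Q ∨ P = T ∨ F = T
¬R = ¬F = T
S ∨ ¬R = T ∨ T = T
(Q ∨ P) ↔ (S ∨ ¬R) = T ↔ T = T
¬((Q ∨ P) ↔ (S ∨ ¬R)) = ¬T = F
So S1 is false.

S2: In symbols: (R ⊕ (S ∨ ¬P)) ↓ (¬Q ↓ ¬S)

¬P = ¬F = T
S ∨ ¬P = T ∨ T = T
R ⊕ (S ∨ ¬P) = F ⊕ T = T
¬Q = ¬T = F
¬S = ¬T = F
¬Q ↓ ¬S = F ↓ F = T
(R ⊕ (S ∨ ¬P)) ↓ (¬Q ↓ ¬S) = T ↓ T = F
Hence S2 is false.

S3: Parsed as (P ↔ ((¬S ↓ R) → Q)) ↔ P

¬S = ¬T = F
¬S ↓ R = F ↓ F = T
(¬S ↓ R) → Q = T → T = T
P ↔ ((¬S ↓ R) → Q) = F ↔ T = F
(P ↔ ((¬S ↓ R) → Q)) ↔ P = F ↔ F = T
Thus S3 is true.

True statements: 1.

1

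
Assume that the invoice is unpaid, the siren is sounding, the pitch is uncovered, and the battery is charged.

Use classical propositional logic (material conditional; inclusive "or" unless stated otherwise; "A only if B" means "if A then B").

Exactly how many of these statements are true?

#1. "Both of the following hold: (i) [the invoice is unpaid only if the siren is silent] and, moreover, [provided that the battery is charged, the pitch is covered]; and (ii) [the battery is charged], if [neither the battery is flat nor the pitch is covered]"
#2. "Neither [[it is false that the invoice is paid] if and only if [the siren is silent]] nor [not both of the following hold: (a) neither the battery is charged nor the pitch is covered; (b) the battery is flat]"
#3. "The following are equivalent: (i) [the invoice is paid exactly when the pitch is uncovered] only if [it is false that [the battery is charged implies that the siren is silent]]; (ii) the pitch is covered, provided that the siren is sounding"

0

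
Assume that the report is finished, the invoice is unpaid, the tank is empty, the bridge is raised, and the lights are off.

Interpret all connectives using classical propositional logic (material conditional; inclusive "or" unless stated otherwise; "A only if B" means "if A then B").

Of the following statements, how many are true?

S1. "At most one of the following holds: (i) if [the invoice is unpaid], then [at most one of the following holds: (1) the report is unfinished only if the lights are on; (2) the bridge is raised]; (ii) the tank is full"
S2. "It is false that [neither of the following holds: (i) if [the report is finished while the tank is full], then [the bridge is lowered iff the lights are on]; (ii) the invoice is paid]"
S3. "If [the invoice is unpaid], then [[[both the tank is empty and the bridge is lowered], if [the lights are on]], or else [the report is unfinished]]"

3

Let D = "the invoice is paid" (F), R = "the report is finished" (T), U = "the lights are on" (F), L = "the bridge is raised" (T), G = "the tank is full" (F).

S1: Parsed as (~D -> ((~R -> U) nand L)) nand G

~D = ~F = T
~R = ~T = F
~R -> U = F -> F = T
(~R -> U) nand L = T nand T = F
~D -> ((~R -> U) nand L) = T -> F = F
(~D -> ((~R -> U) nand L)) nand G = F nand F = T
Hence S1 is true.

S2: Parsed as ~(((R & G) -> (~L <-> U)) nor D)

R & G = T & F = F
~L = ~T = F
~L <-> U = F <-> F = T
(R & G) -> (~L <-> U) = F -> T = T
((R & G) -> (~L <-> U)) nor D = T nor F = F
~(((R & G) -> (~L <-> U)) nor D) = ~F = T
Thus S2 is true.

S3: This is ~D -> ((U -> (~G & ~L)) | ~R).

~D = ~F = T
~G = ~F = T
~L = ~T = F
~G & ~L = T & F = F
U -> (~G & ~L) = F -> F = T
~R = ~T = F
(U -> (~G & ~L)) | ~R = T | F = T
~D -> ((U -> (~G & ~L)) | ~R) = T -> T = T
Hence S3 is true.

3 of the 3 statements are true.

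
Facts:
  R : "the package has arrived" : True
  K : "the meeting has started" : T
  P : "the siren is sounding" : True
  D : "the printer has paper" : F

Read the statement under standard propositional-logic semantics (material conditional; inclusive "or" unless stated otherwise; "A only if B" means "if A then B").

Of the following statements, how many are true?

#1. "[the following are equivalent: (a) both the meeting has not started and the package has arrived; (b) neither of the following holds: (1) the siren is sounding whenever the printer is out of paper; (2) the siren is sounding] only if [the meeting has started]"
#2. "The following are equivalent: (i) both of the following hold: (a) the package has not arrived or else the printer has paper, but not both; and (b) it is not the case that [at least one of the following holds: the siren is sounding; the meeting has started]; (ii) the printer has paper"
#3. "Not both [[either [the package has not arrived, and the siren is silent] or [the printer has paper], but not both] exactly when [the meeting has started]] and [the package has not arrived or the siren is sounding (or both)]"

#1: Formalization: ((¬K ∧ R) ↔ ((¬D → P) ↓ P)) → K

¬K = ¬T = F
¬K ∧ R = F ∧ T = F
¬D = ¬F = T
¬D → P = T → T = T
(¬D → P) ↓ P = T ↓ T = F
(¬K ∧ R) ↔ ((¬D → P) ↓ P) = F ↔ F = T
((¬K ∧ R) ↔ ((¬D → P) ↓ P)) → K = T → T = T
Hence #1 is true.

#2: This is ((¬R ⊕ D) ∧ ¬(P ∨ K)) ↔ D.

¬R = ¬T = F
¬R ⊕ D = F ⊕ F = F
P ∨ K = T ∨ T = T
¬(P ∨ K) = ¬T = F
(¬R ⊕ D) ∧ ¬(P ∨ K) = F ∧ F = F
((¬R ⊕ D) ∧ ¬(P ∨ K)) ↔ D = F ↔ F = T
So #2 is true.

#3: This is (((¬R ∧ ¬P) ⊕ D) ↔ K) ↑ (¬R ∨ P).

¬R = ¬T = F
¬P = ¬T = F
¬R ∧ ¬P = F ∧ F = F
(¬R ∧ ¬P) ⊕ D = F ⊕ F = F
((¬R ∧ ¬P) ⊕ D) ↔ K = F ↔ T = F
¬R = ¬T = F
¬R ∨ P = F ∨ T = T
(((¬R ∧ ¬P) ⊕ D) ↔ K) ↑ (¬R ∨ P) = F ↑ T = T
Thus #3 is true.

3 of the 3 statements are true (#1, #2, #3).

3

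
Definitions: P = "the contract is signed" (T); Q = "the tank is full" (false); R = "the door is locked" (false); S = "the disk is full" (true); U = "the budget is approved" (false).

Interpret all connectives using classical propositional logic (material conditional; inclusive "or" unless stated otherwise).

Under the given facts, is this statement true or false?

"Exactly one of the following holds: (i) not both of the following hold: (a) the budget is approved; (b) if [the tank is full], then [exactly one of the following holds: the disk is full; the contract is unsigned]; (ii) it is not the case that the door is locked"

False

Formalization: (U ↑ (Q → (S ⊕ ¬P))) ⊕ ¬R

¬P = ¬T = F
S ⊕ ¬P = T ⊕ F = T
Q → (S ⊕ ¬P) = F → T = T
U ↑ (Q → (S ⊕ ¬P)) = F ↑ T = T
¬R = ¬F = T
(U ↑ (Q → (S ⊕ ¬P))) ⊕ ¬R = T ⊕ T = F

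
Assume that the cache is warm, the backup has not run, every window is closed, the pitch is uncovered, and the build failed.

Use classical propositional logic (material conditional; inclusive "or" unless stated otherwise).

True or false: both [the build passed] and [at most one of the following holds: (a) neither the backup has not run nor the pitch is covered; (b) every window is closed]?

False

Let W = "the build passed" (False), K = "the backup has run" (False), P = "the pitch is covered" (False), N = "a window is open" (False).
Formalization: W and ((not K nor P) nand not N)

not K = not False = True
not K nor P = True nor False = False
not N = not False = True
(not K nor P) nand not N = False nand True = True
W and ((not K nor P) nand not N) = False and True = False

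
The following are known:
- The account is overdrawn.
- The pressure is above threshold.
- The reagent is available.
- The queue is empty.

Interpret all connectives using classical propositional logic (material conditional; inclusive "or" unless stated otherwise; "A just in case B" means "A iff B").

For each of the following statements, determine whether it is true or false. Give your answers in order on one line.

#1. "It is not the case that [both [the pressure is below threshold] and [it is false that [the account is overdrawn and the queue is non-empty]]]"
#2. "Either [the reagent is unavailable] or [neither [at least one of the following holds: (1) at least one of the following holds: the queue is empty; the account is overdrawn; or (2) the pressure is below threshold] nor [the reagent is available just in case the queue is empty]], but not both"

Let U = "the pressure is above threshold" (T), H = "the account is overdrawn" (T), G = "the queue is empty" (T), W = "the reagent is available" (T).

#1: Parsed as ~(~U & ~(H & ~G))

~U = ~T = F
~G = ~T = F
H & ~G = T & F = F
~(H & ~G) = ~F = T
~U & ~(H & ~G) = F & T = F
~(~U & ~(H & ~G)) = ~F = T
Hence #1 is true.

#2: This is ~W xor (((G | H) | ~U) nor (W <-> G)).

~W = ~T = F
G | H = T | T = T
~U = ~T = F
(G | H) | ~U = T | F = T
W <-> G = T <-> T = T
((G | H) | ~U) nor (W <-> G) = T nor T = F
~W xor (((G | H) | ~U) nor (W <-> G)) = F xor F = F
Thus #2 is false.

#1 True; #2 False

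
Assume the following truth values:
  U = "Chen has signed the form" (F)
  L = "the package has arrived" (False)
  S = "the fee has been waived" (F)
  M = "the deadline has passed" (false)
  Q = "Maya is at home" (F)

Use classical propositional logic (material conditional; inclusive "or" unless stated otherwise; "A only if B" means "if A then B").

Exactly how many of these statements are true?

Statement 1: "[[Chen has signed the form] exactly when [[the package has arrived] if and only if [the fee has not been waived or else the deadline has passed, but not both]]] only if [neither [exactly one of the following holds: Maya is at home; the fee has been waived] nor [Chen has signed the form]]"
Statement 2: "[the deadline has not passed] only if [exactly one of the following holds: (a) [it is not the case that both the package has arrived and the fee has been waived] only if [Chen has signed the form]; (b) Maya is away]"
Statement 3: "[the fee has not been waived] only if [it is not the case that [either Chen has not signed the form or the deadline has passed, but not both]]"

2

Statement 1: This is (U ↔ (L ↔ (¬S ⊕ M))) → ((Q ⊕ S) ↓ U).

¬S = ¬F = T
¬S ⊕ M = T ⊕ F = T
L ↔ (¬S ⊕ M) = F ↔ T = F
U ↔ (L ↔ (¬S ⊕ M)) = F ↔ F = T
Q ⊕ S = F ⊕ F = F
(Q ⊕ S) ↓ U = F ↓ F = T
(U ↔ (L ↔ (¬S ⊕ M))) → ((Q ⊕ S) ↓ U) = T → T = T
Thus Statement 1 is true.

Statement 2: In symbols: ¬M → (((L ↑ S) → U) ⊕ ¬Q)

¬M = ¬F = T
L ↑ S = F ↑ F = T
(L ↑ S) → U = T → F = F
¬Q = ¬F = T
((L ↑ S) → U) ⊕ ¬Q = F ⊕ T = T
¬M → (((L ↑ S) → U) ⊕ ¬Q) = T → T = T
Hence Statement 2 is true.

Statement 3: Formalization: ¬S → ¬(¬U ⊕ M)

¬S = ¬F = T
¬U = ¬F = T
¬U ⊕ M = T ⊕ F = T
¬(¬U ⊕ M) = ¬T = F
¬S → ¬(¬U ⊕ M) = T → F = F
So Statement 3 is false.

True statements: 2 (Statement 1, Statement 2).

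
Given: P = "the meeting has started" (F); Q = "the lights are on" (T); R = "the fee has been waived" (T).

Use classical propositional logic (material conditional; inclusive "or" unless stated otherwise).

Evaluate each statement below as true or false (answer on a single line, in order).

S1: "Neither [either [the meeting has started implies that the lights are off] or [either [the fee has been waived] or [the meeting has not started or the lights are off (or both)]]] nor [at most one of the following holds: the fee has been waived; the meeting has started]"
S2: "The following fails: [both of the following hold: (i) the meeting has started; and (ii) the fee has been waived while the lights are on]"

S1: Parsed as ((P → ¬Q) ∨ (R ∨ (¬P ∨ ¬Q))) ↓ (R ↑ P)

¬Q = ¬T = F
P → ¬Q = F → F = T
¬P = ¬F = T
¬Q = ¬T = F
¬P ∨ ¬Q = T ∨ F = T
R ∨ (¬P ∨ ¬Q) = T ∨ T = T
(P → ¬Q) ∨ (R ∨ (¬P ∨ ¬Q)) = T ∨ T = T
R ↑ P = T ↑ F = T
((P → ¬Q) ∨ (R ∨ (¬P ∨ ¬Q))) ↓ (R ↑ P) = T ↓ T = F
Thus S1 is false.

S2: Formalization: ¬(P ∧ (R ∧ Q))

R ∧ Q = T ∧ T = T
P ∧ (R ∧ Q) = F ∧ T = F
¬(P ∧ (R ∧ Q)) = ¬F = T
So S2 is true.

S1 False, S2 True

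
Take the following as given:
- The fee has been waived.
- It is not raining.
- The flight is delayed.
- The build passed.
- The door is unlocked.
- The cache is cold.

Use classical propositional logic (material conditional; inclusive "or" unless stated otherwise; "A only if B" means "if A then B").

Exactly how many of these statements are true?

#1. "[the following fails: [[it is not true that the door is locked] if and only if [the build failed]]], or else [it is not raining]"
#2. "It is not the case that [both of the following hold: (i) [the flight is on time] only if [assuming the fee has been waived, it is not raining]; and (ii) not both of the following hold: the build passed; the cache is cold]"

Let U = "the door is locked" (F), S = "the build passed" (T), Q = "it is raining" (F), R = "the flight is delayed" (T), P = "the fee has been waived" (T), V = "the cache is warm" (F).

#1: Parsed as ~(~U <-> ~S) | ~Q

~U = ~F = T
~S = ~T = F
~U <-> ~S = T <-> F = F
~(~U <-> ~S) = ~F = T
~Q = ~F = T
~(~U <-> ~S) | ~Q = T | T = T
Hence #1 is true.

#2: Parsed as ~((~R -> (P -> ~Q)) & (S nand ~V))

~R = ~T = F
~Q = ~F = T
P -> ~Q = T -> T = T
~R -> (P -> ~Q) = F -> T = T
~V = ~F = T
S nand ~V = T nand T = F
(~R -> (P -> ~Q)) & (S nand ~V) = T & F = F
~((~R -> (P -> ~Q)) & (S nand ~V)) = ~F = T
So #2 is true.

True statements: 2 (#1, #2).

2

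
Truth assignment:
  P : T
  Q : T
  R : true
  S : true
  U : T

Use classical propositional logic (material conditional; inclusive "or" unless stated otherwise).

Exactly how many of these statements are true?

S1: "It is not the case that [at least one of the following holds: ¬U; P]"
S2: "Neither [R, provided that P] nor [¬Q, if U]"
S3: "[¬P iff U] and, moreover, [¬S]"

S1: This is not (not U or P).

not U = not True = False
not U or P = False or True = True
not (not U or P) = not True = False
Hence S1 is false.

S2: This is (P -> R) nor (U -> not Q).

P -> R = True -> True = True
not Q = not True = False
U -> not Q = True -> False = False
(P -> R) nor (U -> not Q) = True nor False = False
Hence S2 is false.

S3: In symbols: (not P iff U) and not S

not P = not True = False
not P iff U = False iff True = False
not S = not True = False
(not P iff U) and not S = False and False = False
Thus S3 is false.

Count: 0.

0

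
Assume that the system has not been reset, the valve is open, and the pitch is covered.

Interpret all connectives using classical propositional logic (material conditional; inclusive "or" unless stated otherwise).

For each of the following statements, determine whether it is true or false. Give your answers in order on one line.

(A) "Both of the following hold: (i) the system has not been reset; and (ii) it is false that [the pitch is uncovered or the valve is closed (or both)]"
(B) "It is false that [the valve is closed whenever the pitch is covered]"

Let U = "the system has been reset" (F), G = "the pitch is covered" (T), S = "the valve is open" (T).

(A): Parsed as ¬U ∧ ¬(¬G ∨ ¬S)

¬U = ¬F = T
¬G = ¬T = F
¬S = ¬T = F
¬G ∨ ¬S = F ∨ F = F
¬(¬G ∨ ¬S) = ¬F = T
¬U ∧ ¬(¬G ∨ ¬S) = T ∧ T = T
Hence (A) is true.

(B): This is ¬(G → ¬S).

¬S = ¬T = F
G → ¬S = T → F = F
¬(G → ¬S) = ¬F = T
Thus (B) is true.

(A) T / (B) T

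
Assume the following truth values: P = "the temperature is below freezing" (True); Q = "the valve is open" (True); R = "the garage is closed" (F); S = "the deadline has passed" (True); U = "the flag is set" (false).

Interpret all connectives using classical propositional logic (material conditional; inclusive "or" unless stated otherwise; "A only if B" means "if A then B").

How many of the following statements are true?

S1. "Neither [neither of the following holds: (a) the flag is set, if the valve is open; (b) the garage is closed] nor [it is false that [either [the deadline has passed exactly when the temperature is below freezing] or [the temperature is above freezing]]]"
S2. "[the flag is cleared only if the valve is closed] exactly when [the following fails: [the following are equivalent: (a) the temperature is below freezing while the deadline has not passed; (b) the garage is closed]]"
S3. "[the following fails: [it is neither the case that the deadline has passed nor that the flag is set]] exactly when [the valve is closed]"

1

S1: This is ((Q -> U) nor R) nor ~((S <-> P) | ~P).

Q -> U = T -> F = F
(Q -> U) nor R = F nor F = T
S <-> P = T <-> T = T
~P = ~T = F
(S <-> P) | ~P = T | F = T
~((S <-> P) | ~P) = ~T = F
((Q -> U) nor R) nor ~((S <-> P) | ~P) = T nor F = F
Hence S1 is false.

S2: This is (~U -> ~Q) <-> ~((P & ~S) <-> R).

~U = ~F = T
~Q = ~T = F
~U -> ~Q = T -> F = F
~S = ~T = F
P & ~S = T & F = F
(P & ~S) <-> R = F <-> F = T
~((P & ~S) <-> R) = ~T = F
(~U -> ~Q) <-> ~((P & ~S) <-> R) = F <-> F = T
Thus S2 is true.

S3: This is ~(S nor U) <-> ~Q.

S nor U = T nor F = F
~(S nor U) = ~F = T
~Q = ~T = F
~(S nor U) <-> ~Q = T <-> F = F
Thus S3 is false.

Count: 1.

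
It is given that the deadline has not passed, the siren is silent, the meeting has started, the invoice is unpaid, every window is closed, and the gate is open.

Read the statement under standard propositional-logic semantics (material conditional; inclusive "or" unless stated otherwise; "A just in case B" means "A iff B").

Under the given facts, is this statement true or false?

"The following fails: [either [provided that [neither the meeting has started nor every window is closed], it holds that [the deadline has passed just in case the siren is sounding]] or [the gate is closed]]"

The statement is false.

Let Q = "the meeting has started" (T), L = "a window is open" (F), V = "the deadline has passed" (F), R = "the siren is sounding" (F), W = "the gate is open" (T).
In symbols: ~(((Q nor ~L) -> (V <-> R)) | ~W)

~L = ~F = T
Q nor ~L = T nor T = F
V <-> R = F <-> F = T
(Q nor ~L) -> (V <-> R) = F -> T = T
~W = ~T = F
((Q nor ~L) -> (V <-> R)) | ~W = T | F = T
~(((Q nor ~L) -> (V <-> R)) | ~W) = ~T = F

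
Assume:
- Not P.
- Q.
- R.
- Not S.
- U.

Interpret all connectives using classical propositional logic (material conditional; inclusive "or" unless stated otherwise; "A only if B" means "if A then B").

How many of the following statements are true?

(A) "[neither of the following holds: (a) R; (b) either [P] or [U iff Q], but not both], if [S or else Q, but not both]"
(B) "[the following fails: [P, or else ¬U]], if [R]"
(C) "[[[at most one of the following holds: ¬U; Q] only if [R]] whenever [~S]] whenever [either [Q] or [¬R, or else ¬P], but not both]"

2

(A): Formalization: (S xor Q) -> (R nor (P xor (U <-> Q)))

S xor Q = F xor T = T
U <-> Q = T <-> T = T
P xor (U <-> Q) = F xor T = T
R nor (P xor (U <-> Q)) = T nor T = F
(S xor Q) -> (R nor (P xor (U <-> Q))) = T -> F = F
Thus (A) is false.

(B): This is R -> ~(P | ~U).

~U = ~T = F
P | ~U = F | F = F
~(P | ~U) = ~F = T
R -> ~(P | ~U) = T -> T = T
So (B) is true.

(C): This is (Q xor (~R | ~P)) -> (~S -> ((~U nand Q) -> R)).

~R = ~T = F
~P = ~F = T
~R | ~P = F | T = T
Q xor (~R | ~P) = T xor T = F
~S = ~F = T
~U = ~T = F
~U nand Q = F nand T = T
(~U nand Q) -> R = T -> T = T
~S -> ((~U nand Q) -> R) = T -> T = T
(Q xor (~R | ~P)) -> (~S -> ((~U nand Q) -> R)) = F -> T = T
So (C) is true.

True statements: 2 ((B), (C)).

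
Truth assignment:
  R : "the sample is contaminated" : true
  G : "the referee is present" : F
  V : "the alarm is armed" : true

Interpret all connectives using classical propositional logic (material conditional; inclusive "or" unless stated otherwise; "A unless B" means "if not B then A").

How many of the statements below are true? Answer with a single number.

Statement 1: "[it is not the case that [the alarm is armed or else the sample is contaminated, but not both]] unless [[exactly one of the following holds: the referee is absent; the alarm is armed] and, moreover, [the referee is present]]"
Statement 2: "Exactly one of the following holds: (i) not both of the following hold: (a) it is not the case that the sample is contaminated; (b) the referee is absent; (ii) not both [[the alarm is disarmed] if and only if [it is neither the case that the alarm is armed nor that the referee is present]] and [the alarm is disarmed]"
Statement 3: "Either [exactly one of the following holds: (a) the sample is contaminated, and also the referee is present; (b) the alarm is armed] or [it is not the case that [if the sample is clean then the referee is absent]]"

Statement 1: Parsed as ~(V xor R) | ((~G xor V) & G)

V xor R = T xor T = F
~(V xor R) = ~F = T
~G = ~F = T
~G xor V = T xor T = F
(~G xor V) & G = F & F = F
~(V xor R) | ((~G xor V) & G) = T | F = T
Hence Statement 1 is true.

Statement 2: Formalization: (~R nand ~G) xor ((~V <-> (V nor G)) nand ~V)

~R = ~T = F
~G = ~F = T
~R nand ~G = F nand T = T
~V = ~T = F
V nor G = T nor F = F
~V <-> (V nor G) = F <-> F = T
~V = ~T = F
(~V <-> (V nor G)) nand ~V = T nand F = T
(~R nand ~G) xor ((~V <-> (V nor G)) nand ~V) = T xor T = F
Thus Statement 2 is false.

Statement 3: Formalization: ((R & G) xor V) | ~(~R -> ~G)

R & G = T & F = F
(R & G) xor V = F xor T = T
~R = ~T = F
~G = ~F = T
~R -> ~G = F -> T = T
~(~R -> ~G) = ~T = F
((R & G) xor V) | ~(~R -> ~G) = T | F = T
So Statement 3 is true.

2 of the 3 statements are true (Statement 1, Statement 3).

2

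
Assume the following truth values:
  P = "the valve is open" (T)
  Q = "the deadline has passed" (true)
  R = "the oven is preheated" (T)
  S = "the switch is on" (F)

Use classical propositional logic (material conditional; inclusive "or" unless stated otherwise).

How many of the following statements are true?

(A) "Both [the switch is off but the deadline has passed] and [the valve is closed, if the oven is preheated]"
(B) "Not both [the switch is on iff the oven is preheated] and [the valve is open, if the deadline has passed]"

(A): In symbols: (¬S ∧ Q) ∧ (R → ¬P)

¬S = ¬F = T
¬S ∧ Q = T ∧ T = T
¬P = ¬T = F
R → ¬P = T → F = F
(¬S ∧ Q) ∧ (R → ¬P) = T ∧ F = F
Hence (A) is false.

(B): This is (S ↔ R) ↑ (Q → P).

S ↔ R = F ↔ T = F
Q → P = T → T = T
(S ↔ R) ↑ (Q → P) = F ↑ T = T
Hence (B) is true.

1 of the 2 statements is true ((B)).

1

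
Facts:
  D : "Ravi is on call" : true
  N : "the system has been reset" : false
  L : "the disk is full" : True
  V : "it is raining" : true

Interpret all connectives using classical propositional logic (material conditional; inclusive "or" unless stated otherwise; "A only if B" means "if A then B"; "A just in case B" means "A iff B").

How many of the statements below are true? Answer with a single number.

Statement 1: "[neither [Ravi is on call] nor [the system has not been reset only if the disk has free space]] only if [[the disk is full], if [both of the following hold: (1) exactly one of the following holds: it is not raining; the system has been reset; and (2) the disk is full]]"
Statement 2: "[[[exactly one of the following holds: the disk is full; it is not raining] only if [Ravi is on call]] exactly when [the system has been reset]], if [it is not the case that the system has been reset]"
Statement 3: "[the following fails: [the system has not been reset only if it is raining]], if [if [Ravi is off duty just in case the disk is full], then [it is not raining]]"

Statement 1: Parsed as (D nor (not N -> not L)) -> (((not V xor N) and L) -> L)

not N = not False = True
not L = not True = False
not N -> not L = True -> False = False
D nor (not N -> not L) = True nor False = False
not V = not True = False
not V xor N = False xor False = False
(not V xor N) and L = False and True = False
((not V xor N) and L) -> L = False -> True = True
(D nor (not N -> not L)) -> (((not V xor N) and L) -> L) = False -> True = True
So Statement 1 is true.

Statement 2: In symbols: not N -> (((L xor not V) -> D) iff N)

not N = not False = True
not V = not True = False
L xor not V = True xor False = True
(L xor not V) -> D = True -> True = True
((L xor not V) -> D) iff N = True iff False = False
not N -> (((L xor not V) -> D) iff N) = True -> False = False
Hence Statement 2 is false.

Statement 3: Parsed as ((not D iff L) -> not V) -> not (not N -> V)

not D = not True = False
not D iff L = False iff True = False
not V = not True = False
(not D iff L) -> not V = False -> False = True
not N = not False = True
not N -> V = True -> True = True
not (not N -> V) = not True = False
((not D iff L) -> not V) -> not (not N -> V) = True -> False = False
So Statement 3 is false.

1 of the 3 statements is true.

1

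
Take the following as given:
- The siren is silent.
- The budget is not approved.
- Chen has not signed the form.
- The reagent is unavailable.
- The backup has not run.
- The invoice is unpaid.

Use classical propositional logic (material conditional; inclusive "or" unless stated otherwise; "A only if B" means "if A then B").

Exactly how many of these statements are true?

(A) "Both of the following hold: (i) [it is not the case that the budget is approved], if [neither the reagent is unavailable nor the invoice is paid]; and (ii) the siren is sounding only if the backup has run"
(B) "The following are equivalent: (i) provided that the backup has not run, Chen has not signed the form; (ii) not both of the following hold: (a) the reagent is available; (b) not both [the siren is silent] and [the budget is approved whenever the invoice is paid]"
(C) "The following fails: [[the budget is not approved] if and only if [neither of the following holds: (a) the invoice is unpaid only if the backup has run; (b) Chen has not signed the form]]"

3

Let S = "the reagent is available" (False), V = "the invoice is paid" (False), Q = "the budget is approved" (False), P = "the siren is sounding" (False), U = "the backup has run" (False), R = "Chen has signed the form" (False).

(A): Formalization: ((not S nor V) -> not Q) and (P -> U)

not S = not False = True
not S nor V = True nor False = False
not Q = not False = True
(not S nor V) -> not Q = False -> True = True
P -> U = False -> False = True
((not S nor V) -> not Q) and (P -> U) = True and True = True
Hence (A) is true.

(B): Formalization: (not U -> not R) iff (S nand (not P nand (V -> Q)))

not U = not False = True
not R = not False = True
not U -> not R = True -> True = True
not P = not False = True
V -> Q = False -> False = True
not P nand (V -> Q) = True nand True = False
S nand (not P nand (V -> Q)) = False nand False = True
(not U -> not R) iff (S nand (not P nand (V -> Q))) = True iff True = True
Thus (B) is true.

(C): Parsed as not (not Q iff ((not V -> U) nor not R))

not Q = not False = True
not V = not False = True
not V -> U = True -> False = False
not R = not False = True
(not V -> U) nor not R = False nor True = False
not Q iff ((not V -> U) nor not R) = True iff False = False
not (not Q iff ((not V -> U) nor not R)) = not False = True
Thus (C) is true.

Count: 3.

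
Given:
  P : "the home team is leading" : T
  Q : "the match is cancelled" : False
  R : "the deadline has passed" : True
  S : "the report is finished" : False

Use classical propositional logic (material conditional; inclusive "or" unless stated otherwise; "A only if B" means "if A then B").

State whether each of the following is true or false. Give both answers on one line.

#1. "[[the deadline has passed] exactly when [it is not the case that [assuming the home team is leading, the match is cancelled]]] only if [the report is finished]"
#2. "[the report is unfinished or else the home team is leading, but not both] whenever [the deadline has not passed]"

#1: This is (R iff not (P -> Q)) -> S.

P -> Q = True -> False = False
not (P -> Q) = not False = True
R iff not (P -> Q) = True iff True = True
(R iff not (P -> Q)) -> S = True -> False = False
Thus #1 is false.

#2: In symbols: not R -> (not S xor P)

not R = not True = False
not S = not False = True
not S xor P = True xor True = False
not R -> (not S xor P) = False -> False = True
Thus #2 is true.

#1 False / #2 True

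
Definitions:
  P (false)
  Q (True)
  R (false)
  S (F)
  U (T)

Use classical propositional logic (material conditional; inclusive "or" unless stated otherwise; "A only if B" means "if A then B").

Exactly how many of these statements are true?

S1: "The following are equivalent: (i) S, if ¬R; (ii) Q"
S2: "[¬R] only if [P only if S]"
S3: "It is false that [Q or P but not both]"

S1: In symbols: (~R -> S) <-> Q

~R = ~F = T
~R -> S = T -> F = F
(~R -> S) <-> Q = F <-> T = F
Hence S1 is false.

S2: Formalization: ~R -> (P -> S)

~R = ~F = T
P -> S = F -> F = T
~R -> (P -> S) = T -> T = T
Thus S2 is true.

S3: Formalization: ~(Q xor P)

Q xor P = T xor F = T
~(Q xor P) = ~T = F
So S3 is false.

Count: 1.

1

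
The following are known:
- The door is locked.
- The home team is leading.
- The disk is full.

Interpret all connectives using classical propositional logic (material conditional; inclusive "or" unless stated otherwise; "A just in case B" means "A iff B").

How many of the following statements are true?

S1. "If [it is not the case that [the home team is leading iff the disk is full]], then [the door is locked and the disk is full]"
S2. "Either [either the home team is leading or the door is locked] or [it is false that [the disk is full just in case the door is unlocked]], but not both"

Let Q = "the home team is leading" (True), R = "the disk is full" (True), P = "the door is locked" (True).

S1: In symbols: not (Q iff R) -> (P and R)

Q iff R = True iff True = True
not (Q iff R) = not True = False
P and R = True and True = True
not (Q iff R) -> (P and R) = False -> True = True
So S1 is true.

S2: In symbols: (Q or P) xor not (R iff not P)

Q or P = True or True = True
not P = not True = False
R iff not P = True iff False = False
not (R iff not P) = not False = True
(Q or P) xor not (R iff not P) = True xor True = False
Thus S2 is false.

1 of the 2 statements is true.

1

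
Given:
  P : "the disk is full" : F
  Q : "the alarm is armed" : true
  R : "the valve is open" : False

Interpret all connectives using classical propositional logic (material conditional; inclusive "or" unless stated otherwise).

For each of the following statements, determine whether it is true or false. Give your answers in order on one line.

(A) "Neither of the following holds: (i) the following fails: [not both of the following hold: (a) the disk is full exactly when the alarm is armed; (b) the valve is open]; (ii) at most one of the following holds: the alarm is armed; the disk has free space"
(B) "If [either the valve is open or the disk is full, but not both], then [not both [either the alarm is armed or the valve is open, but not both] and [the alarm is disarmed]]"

(A): Parsed as not ((P iff Q) nand R) nor (Q nand not P)

P iff Q = False iff True = False
(P iff Q) nand R = False nand False = True
not ((P iff Q) nand R) = not True = False
not P = not False = True
Q nand not P = True nand True = False
not ((P iff Q) nand R) nor (Q nand not P) = False nor False = True
Thus (A) is true.

(B): Formalization: (R xor P) -> ((Q xor R) nand not Q)

R xor P = False xor False = False
Q xor R = True xor False = True
not Q = not True = False
(Q xor R) nand not Q = True nand False = True
(R xor P) -> ((Q xor R) nand not Q) = False -> True = True
So (B) is true.

(A) true, (B) true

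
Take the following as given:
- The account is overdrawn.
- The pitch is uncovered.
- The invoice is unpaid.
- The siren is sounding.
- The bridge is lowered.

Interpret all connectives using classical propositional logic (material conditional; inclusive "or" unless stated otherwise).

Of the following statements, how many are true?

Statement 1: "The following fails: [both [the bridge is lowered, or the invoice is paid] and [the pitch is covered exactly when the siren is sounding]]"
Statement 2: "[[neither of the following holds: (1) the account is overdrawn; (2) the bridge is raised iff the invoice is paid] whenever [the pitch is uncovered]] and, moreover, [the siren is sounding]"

1

Let L = "the bridge is raised" (F), M = "the invoice is paid" (F), W = "the pitch is covered" (F), Q = "the siren is sounding" (T), N = "the account is overdrawn" (T).

Statement 1: Formalization: ~((~L | M) & (W <-> Q))

~L = ~F = T
~L | M = T | F = T
W <-> Q = F <-> T = F
(~L | M) & (W <-> Q) = T & F = F
~((~L | M) & (W <-> Q)) = ~F = T
Hence Statement 1 is true.

Statement 2: Formalization: (~W -> (N nor (L <-> M))) & Q

~W = ~F = T
L <-> M = F <-> F = T
N nor (L <-> M) = T nor T = F
~W -> (N nor (L <-> M)) = T -> F = F
(~W -> (N nor (L <-> M))) & Q = F & T = F
Thus Statement 2 is false.

True statements: 1.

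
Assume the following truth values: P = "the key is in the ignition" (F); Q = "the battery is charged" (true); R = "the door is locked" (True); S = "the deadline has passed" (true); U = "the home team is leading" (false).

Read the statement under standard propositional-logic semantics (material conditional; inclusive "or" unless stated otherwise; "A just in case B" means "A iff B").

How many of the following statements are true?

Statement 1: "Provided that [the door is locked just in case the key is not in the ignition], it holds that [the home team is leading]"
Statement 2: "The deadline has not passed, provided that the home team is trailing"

Statement 1: Parsed as (R <-> ~P) -> U

~P = ~F = T
R <-> ~P = T <-> T = T
(R <-> ~P) -> U = T -> F = F
Hence Statement 1 is false.

Statement 2: In symbols: ~U -> ~S

~U = ~F = T
~S = ~T = F
~U -> ~S = T -> F = F
Hence Statement 2 is false.

Count: 0.

0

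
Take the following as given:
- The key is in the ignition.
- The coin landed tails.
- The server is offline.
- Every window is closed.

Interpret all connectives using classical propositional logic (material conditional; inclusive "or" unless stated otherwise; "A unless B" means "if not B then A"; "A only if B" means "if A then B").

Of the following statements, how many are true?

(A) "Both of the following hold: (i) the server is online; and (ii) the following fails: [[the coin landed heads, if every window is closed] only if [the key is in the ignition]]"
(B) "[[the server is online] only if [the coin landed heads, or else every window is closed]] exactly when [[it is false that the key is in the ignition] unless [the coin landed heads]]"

0

Let Q = "the server is online" (F), K = "a window is open" (F), G = "the coin landed heads" (F), L = "the key is in the ignition" (T).

(A): Formalization: Q & ~((~K -> G) -> L)

~K = ~F = T
~K -> G = T -> F = F
(~K -> G) -> L = F -> T = T
~((~K -> G) -> L) = ~T = F
Q & ~((~K -> G) -> L) = F & F = F
Hence (A) is false.

(B): In symbols: (Q -> (G | ~K)) <-> (~L | G)

~K = ~F = T
G | ~K = F | T = T
Q -> (G | ~K) = F -> T = T
~L = ~T = F
~L | G = F | F = F
(Q -> (G | ~K)) <-> (~L | G) = T <-> F = F
Hence (B) is false.

0 of the 2 statements are true (none).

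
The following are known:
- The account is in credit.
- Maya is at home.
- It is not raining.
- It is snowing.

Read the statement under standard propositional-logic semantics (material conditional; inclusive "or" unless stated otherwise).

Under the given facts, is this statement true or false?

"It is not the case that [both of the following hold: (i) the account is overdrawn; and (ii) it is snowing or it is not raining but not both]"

Let P = "the account is overdrawn" (False), S = "it is snowing" (True), R = "it is raining" (False).
In symbols: not (P and (S xor not R))

not R = not False = True
S xor not R = True xor True = False
P and (S xor not R) = False and False = False
not (P and (S xor not R)) = not False = True

True.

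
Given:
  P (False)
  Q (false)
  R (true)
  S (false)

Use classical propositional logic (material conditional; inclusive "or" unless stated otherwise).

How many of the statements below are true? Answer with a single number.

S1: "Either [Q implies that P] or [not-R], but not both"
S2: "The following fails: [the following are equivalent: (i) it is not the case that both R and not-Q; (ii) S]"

S1: Formalization: (Q -> P) xor not R

Q -> P = False -> False = True
not R = not True = False
(Q -> P) xor not R = True xor False = True
So S1 is true.

S2: Parsed as not ((R nand not Q) iff S)

not Q = not False = True
R nand not Q = True nand True = False
(R nand not Q) iff S = False iff False = True
not ((R nand not Q) iff S) = not True = False
So S2 is false.

Count: 1.

1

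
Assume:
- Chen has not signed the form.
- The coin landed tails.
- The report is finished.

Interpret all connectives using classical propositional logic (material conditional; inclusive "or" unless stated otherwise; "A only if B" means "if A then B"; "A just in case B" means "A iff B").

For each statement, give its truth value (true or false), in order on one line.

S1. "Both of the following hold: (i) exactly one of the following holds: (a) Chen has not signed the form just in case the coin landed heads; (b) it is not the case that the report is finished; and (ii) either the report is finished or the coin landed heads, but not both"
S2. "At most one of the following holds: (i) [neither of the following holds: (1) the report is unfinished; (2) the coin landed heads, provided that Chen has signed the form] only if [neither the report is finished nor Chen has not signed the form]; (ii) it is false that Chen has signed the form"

S1 False; S2 False

Let P = "Chen has signed the form" (F), Q = "the coin landed heads" (F), R = "the report is finished" (T).

S1: This is ((¬P ↔ Q) ⊕ ¬R) ∧ (R ⊕ Q).

¬P = ¬F = T
¬P ↔ Q = T ↔ F = F
¬R = ¬T = F
(¬P ↔ Q) ⊕ ¬R = F ⊕ F = F
R ⊕ Q = T ⊕ F = T
((¬P ↔ Q) ⊕ ¬R) ∧ (R ⊕ Q) = F ∧ T = F
So S1 is false.

S2: Formalization: ((¬R ↓ (P → Q)) → (R ↓ ¬P)) ↑ ¬P

¬R = ¬T = F
P → Q = F → F = T
¬R ↓ (P → Q) = F ↓ T = F
¬P = ¬F = T
R ↓ ¬P = T ↓ T = F
(¬R ↓ (P → Q)) → (R ↓ ¬P) = F → F = T
¬P = ¬F = T
((¬R ↓ (P → Q)) → (R ↓ ¬P)) ↑ ¬P = T ↑ T = F
Thus S2 is false.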